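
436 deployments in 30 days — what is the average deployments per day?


Formula: deployments per day = releases / days
= 436 / 30
= 14.533 deploys/day
(equivalently, 101.73 deploys/week)

14.533 deploys/day


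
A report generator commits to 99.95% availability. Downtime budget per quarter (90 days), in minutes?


Formula: allowed downtime = period * (100 - SLA) / 100
Period (quarter (90 days)) = 129600 minutes
Unavailability fraction = (100 - 99.95) / 100
Allowed downtime = 129600 * (100 - 99.95) / 100
Allowed downtime = 64.8 minutes

64.8 minutes


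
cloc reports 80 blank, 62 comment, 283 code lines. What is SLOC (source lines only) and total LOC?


Total LOC = blank + comment + code
Total LOC = 80 + 62 + 283 = 425
SLOC (source only) = code = 283

Total LOC: 425, SLOC: 283


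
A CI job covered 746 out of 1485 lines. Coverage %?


Coverage = covered / total * 100
Coverage = 746 / 1485 * 100
Coverage = 50.24%

50.24%


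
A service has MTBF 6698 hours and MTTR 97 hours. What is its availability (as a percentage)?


Availability = MTBF / (MTBF + MTTR)
Availability = 6698 / (6698 + 97)
Availability = 6698 / 6795
Availability = 98.5725%

98.5725%


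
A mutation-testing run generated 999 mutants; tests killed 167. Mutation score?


Mutation score = killed / total * 100
Mutation score = 167 / 999 * 100
Mutation score = 16.72%

16.72%


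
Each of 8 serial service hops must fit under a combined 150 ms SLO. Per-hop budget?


Formula: per_stage = total_budget / stages
per_stage = 150 / 8
per_stage = 18.75 ms

18.75 ms


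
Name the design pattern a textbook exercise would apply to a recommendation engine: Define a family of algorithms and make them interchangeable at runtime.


This matches the Strategy pattern

Strategy


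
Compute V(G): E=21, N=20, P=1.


Formula: V(G) = E - N + 2P
V(G) = 21 - 20 + 2*1
V(G) = 1 + 2
V(G) = 3

3


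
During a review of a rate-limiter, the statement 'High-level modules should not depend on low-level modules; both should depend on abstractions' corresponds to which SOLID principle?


This describes the Dependency Inversion Principle (DIP)

Dependency Inversion Principle (DIP)


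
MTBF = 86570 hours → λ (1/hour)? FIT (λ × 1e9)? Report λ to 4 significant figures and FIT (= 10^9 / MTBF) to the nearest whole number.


Formula: λ = 1 / MTBF; FIT = λ × 1e9 = 1e9 / MTBF
λ = 1 / 86570 ≈ 1.155e-05 failures/hour
FIT = 1e9 / 86570 ≈ 11551 failures per 1e9 hours (nearest whole number)

λ = 1.155e-05 /h, FIT = 11551


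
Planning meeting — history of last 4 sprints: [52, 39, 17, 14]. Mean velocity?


Formula: Avg velocity = Total points / Number of sprints
Points: [52, 39, 17, 14]
Sum = 52 + 39 + 17 + 14 = 122
Avg velocity = 122 / 4 = 30.5 points/sprint

30.5 points/sprint


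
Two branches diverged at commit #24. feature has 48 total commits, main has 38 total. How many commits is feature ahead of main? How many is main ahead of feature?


Common ancestor: commit #24
feature commits after divergence: 48 - 24 = 24
main commits after divergence: 38 - 24 = 14
feature is 24 commits ahead of main
main is 14 commits ahead of feature

feature ahead: 24, main ahead: 14


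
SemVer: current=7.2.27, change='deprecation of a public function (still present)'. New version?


Current: 7.2.27
Change category: 'deprecation of a public function (still present)' → minor bump
SemVer rule: minor bump → increment MINOR, reset PATCH to 0 (MAJOR unchanged)
New: 7.3.0

7.3.0


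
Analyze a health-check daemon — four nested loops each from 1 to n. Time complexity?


Reasoning: four levels of nesting
Complexity: O(n^4)

O(n^4)


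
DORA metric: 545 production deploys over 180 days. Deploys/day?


Formula: deployments per day = releases / days
= 545 / 180
= 3.028 deploys/day
(equivalently, 21.19 deploys/week)

3.028 deploys/day


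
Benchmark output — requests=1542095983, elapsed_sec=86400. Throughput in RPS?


Formula: throughput = requests / seconds
throughput = 1542095983 / 86400
throughput = 17848.33 requests/second

17848.33 requests/second


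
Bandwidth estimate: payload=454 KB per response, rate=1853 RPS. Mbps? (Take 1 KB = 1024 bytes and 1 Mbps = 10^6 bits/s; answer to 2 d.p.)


Formula: Mbps = payload_bytes * RPS * 8 / 1e6
Payload per request = 454 KB = 454 * 1024 = 464896 bytes
Total bytes/sec = 464896 * 1853 = 861452288
Total bits/sec = 861452288 * 8 = 6891618304
Mbps = 6891618304 / 1e6 = 6891.62

6891.62 Mbps


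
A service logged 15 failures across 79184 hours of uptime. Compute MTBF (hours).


Formula: MTBF = Total operating time / Number of failures
MTBF = 79184 / 15
MTBF = 5278.93 hours

5278.93 hours


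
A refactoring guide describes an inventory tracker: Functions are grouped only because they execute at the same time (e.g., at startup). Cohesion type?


Reasoning: Related by timing only
Type: Temporal cohesion

Temporal cohesion


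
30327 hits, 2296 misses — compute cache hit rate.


Formula: hit rate = hits / (hits + misses) * 100
hit rate = 30327 / (30327 + 2296) * 100
hit rate = 30327 / 32623 * 100
hit rate = 92.96%

92.96%


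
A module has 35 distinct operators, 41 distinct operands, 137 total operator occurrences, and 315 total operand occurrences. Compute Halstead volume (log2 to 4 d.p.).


Formula: V = N * log2(η), where N = N1 + N2 and η = η1 + η2
η = 35 + 41 = 76
N = 137 + 315 = 452
log2(76) ≈ 6.2479
V = 452 * 6.2479 = 2824.05

2824.05


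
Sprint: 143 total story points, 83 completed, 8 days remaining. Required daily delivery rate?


Formula: Required rate = Remaining points / Days left
Remaining = 143 - 83 = 60 points
Required rate = 60 / 8 = 7.5 points/day

7.5 points/day


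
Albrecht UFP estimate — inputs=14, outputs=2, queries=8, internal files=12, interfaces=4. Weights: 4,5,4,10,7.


UFP = EI*4 + EO*5 + EQ*4 + ILF*10 + EIF*7
UFP = 14*4 + 2*5 + 8*4 + 12*10 + 4*7
UFP = 56 + 10 + 32 + 120 + 28
UFP = 246

246


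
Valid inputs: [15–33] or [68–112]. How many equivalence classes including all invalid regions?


Valid ranges: [15,33] and [68,112]
Class 1: x < 15 — invalid
Class 2: 15 ≤ x ≤ 33 — valid
Class 3: 33 < x < 68 — invalid (gap between ranges)
Class 4: 68 ≤ x ≤ 112 — valid
Class 5: x > 112 — invalid
Total equivalence classes: 5

5 equivalence classes


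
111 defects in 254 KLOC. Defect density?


Defect density = defects / KLOC
Defect density = 111 / 254
Defect density = 0.437 defects/KLOC

0.437 defects/KLOC


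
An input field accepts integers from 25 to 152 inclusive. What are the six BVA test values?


Range: [25, 152]
Boundaries: just below min, min, min+1, max-1, max, just above max
Values: [24, 25, 26, 151, 152, 153]

[24, 25, 26, 151, 152, 153]


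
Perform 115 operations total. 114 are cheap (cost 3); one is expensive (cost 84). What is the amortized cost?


Formula: Amortized cost = Total cost / Operations
Total cost = (114 * 3) + (1 * 84)
Total cost = 342 + 84 = 426
Amortized = 426 / 115 = 3.7043

3.7043


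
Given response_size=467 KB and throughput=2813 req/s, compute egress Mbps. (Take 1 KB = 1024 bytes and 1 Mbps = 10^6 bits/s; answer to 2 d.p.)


Formula: Mbps = payload_bytes * RPS * 8 / 1e6
Payload per request = 467 KB = 467 * 1024 = 478208 bytes
Total bytes/sec = 478208 * 2813 = 1345199104
Total bits/sec = 1345199104 * 8 = 10761592832
Mbps = 10761592832 / 1e6 = 10761.59

10761.59 Mbps


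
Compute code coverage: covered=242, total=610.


Coverage = covered / total * 100
Coverage = 242 / 610 * 100
Coverage = 39.67%

39.67%


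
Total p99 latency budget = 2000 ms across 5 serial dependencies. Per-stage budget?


Formula: per_stage = total_budget / stages
per_stage = 2000 / 5
per_stage = 400.0 ms

400.0 ms


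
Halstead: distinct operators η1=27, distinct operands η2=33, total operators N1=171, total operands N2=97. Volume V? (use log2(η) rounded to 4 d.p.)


Formula: V = N * log2(η), where N = N1 + N2 and η = η1 + η2
η = 27 + 33 = 60
N = 171 + 97 = 268
log2(60) ≈ 5.9069
V = 268 * 5.9069 = 1583.05

1583.05


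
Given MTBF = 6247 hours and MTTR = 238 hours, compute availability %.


Availability = MTBF / (MTBF + MTTR)
Availability = 6247 / (6247 + 238)
Availability = 6247 / 6485
Availability = 96.33%

96.33%


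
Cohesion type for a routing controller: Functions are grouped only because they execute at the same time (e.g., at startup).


Reasoning: Related by timing only
Type: Temporal cohesion

Temporal cohesion


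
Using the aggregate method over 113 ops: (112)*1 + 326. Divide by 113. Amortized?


Formula: Amortized cost = Total cost / Operations
Total cost = (112 * 1) + (1 * 326)
Total cost = 112 + 326 = 438
Amortized = 438 / 113 = 3.8761

3.8761


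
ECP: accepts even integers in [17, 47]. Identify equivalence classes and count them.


Constraint: even integers in [17, 47]
Class 1: x < 17 — out-of-range invalid
Class 2: x in [17,47] but odd — wrong type invalid
Class 3: x in [17,47] and even — valid
Class 4: x > 47 — out-of-range invalid
Total equivalence classes: 4

4 equivalence classes


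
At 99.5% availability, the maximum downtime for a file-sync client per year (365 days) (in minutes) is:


Formula: allowed downtime = period * (100 - SLA) / 100
Period (year (365 days)) = 525600 minutes
Unavailability fraction = (100 - 99.5) / 100
Allowed downtime = 525600 * (100 - 99.5) / 100
Allowed downtime = 2628.0 minutes

2628.0 minutes


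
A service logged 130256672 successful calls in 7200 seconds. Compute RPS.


Formula: throughput = requests / seconds
throughput = 130256672 / 7200
throughput = 18091.2 requests/second

18091.2 requests/second


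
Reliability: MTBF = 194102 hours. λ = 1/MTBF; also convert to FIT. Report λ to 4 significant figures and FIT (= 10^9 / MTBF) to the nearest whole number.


Formula: λ = 1 / MTBF; FIT = λ × 1e9 = 1e9 / MTBF
λ = 1 / 194102 ≈ 5.152e-06 failures/hour
FIT = 1e9 / 194102 ≈ 5152 failures per 1e9 hours (nearest whole number)

λ = 5.152e-06 /h, FIT = 5152


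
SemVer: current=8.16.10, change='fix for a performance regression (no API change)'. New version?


Current: 8.16.10
Change category: 'fix for a performance regression (no API change)' → patch bump
SemVer rule: patch bump → increment PATCH (MAJOR and MINOR unchanged)
New: 8.16.11

8.16.11


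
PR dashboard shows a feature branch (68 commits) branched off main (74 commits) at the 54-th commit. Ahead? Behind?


Common ancestor: commit #54
feature commits after divergence: 68 - 54 = 14
main commits after divergence: 74 - 54 = 20
feature is 14 commits ahead of main
main is 20 commits ahead of feature

feature ahead: 14, main ahead: 20


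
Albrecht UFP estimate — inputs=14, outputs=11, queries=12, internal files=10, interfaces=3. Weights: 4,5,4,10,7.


UFP = EI*4 + EO*5 + EQ*4 + ILF*10 + EIF*7
UFP = 14*4 + 11*5 + 12*4 + 10*10 + 3*7
UFP = 56 + 55 + 48 + 100 + 21
UFP = 280

280


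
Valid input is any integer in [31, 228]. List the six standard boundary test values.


Range: [31, 228]
Boundaries: just below min, min, min+1, max-1, max, just above max
Values: [30, 31, 32, 227, 228, 229]

[30, 31, 32, 227, 228, 229]


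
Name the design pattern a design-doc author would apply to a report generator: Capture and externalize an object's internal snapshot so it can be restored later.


This matches the Memento pattern

Memento


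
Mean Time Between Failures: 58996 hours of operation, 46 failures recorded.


Formula: MTBF = Total operating time / Number of failures
MTBF = 58996 / 46
MTBF = 1282.52 hours

1282.52 hours


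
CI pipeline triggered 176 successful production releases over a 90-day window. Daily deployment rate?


Formula: deployments per day = releases / days
= 176 / 90
= 1.956 deploys/day
(equivalently, 13.69 deploys/week)

1.956 deploys/day


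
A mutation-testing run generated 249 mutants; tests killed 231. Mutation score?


Mutation score = killed / total * 100
Mutation score = 231 / 249 * 100
Mutation score = 92.77%

92.77%


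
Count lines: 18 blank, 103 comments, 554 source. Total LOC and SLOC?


Total LOC = blank + comment + code
Total LOC = 18 + 103 + 554 = 675
SLOC (source only) = code = 554

Total LOC: 675, SLOC: 554


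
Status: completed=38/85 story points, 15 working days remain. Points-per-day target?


Formula: Required rate = Remaining points / Days left
Remaining = 85 - 38 = 47 points
Required rate = 47 / 15 = 3.13 points/day

3.13 points/day


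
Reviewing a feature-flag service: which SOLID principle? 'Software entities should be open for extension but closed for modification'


This describes the Open/Closed Principle (OCP)

Open/Closed Principle (OCP)


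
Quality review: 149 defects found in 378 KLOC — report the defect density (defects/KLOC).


Defect density = defects / KLOC
Defect density = 149 / 378
Defect density = 0.394 defects/KLOC

0.394 defects/KLOC


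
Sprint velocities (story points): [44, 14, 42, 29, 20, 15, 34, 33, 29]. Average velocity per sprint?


Formula: Avg velocity = Total points / Number of sprints
Points: [44, 14, 42, 29, 20, 15, 34, 33, 29]
Sum = 44 + 14 + 42 + 29 + 20 + 15 + 34 + 33 + 29 = 260
Avg velocity = 260 / 9 = 28.89 points/sprint

28.89 points/sprint


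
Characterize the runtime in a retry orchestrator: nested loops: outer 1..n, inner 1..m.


Reasoning: product of independent bounds
Complexity: O(n*m)

O(n*m)


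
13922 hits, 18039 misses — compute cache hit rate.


Formula: hit rate = hits / (hits + misses) * 100
hit rate = 13922 / (13922 + 18039) * 100
hit rate = 13922 / 31961 * 100
hit rate = 43.56%

43.56%


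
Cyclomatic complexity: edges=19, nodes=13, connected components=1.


Formula: V(G) = E - N + 2P
V(G) = 19 - 13 + 2*1
V(G) = 6 + 2
V(G) = 8

8


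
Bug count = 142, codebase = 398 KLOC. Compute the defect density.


Defect density = defects / KLOC
Defect density = 142 / 398
Defect density = 0.357 defects/KLOC

0.357 defects/KLOC


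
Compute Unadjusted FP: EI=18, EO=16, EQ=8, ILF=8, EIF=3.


UFP = EI*4 + EO*5 + EQ*4 + ILF*10 + EIF*7
UFP = 18*4 + 16*5 + 8*4 + 8*10 + 3*7
UFP = 72 + 80 + 32 + 80 + 21
UFP = 285

285


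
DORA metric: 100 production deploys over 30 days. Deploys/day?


Formula: deployments per day = releases / days
= 100 / 30
= 3.333 deploys/day
(equivalently, 23.33 deploys/week)

3.333 deploys/day


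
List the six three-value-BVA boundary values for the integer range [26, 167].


Range: [26, 167]
Boundaries: just below min, min, min+1, max-1, max, just above max
Values: [25, 26, 27, 166, 167, 168]

[25, 26, 27, 166, 167, 168]


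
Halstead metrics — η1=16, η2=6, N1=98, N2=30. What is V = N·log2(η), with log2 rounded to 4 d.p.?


Formula: V = N * log2(η), where N = N1 + N2 and η = η1 + η2
η = 16 + 6 = 22
N = 98 + 30 = 128
log2(22) ≈ 4.4594
V = 128 * 4.4594 = 570.80

570.80


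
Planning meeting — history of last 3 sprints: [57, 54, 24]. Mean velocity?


Formula: Avg velocity = Total points / Number of sprints
Points: [57, 54, 24]
Sum = 57 + 54 + 24 = 135
Avg velocity = 135 / 3 = 45.0 points/sprint

45.0 points/sprint


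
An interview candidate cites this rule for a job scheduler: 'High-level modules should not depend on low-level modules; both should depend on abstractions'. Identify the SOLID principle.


This describes the Dependency Inversion Principle (DIP)

Dependency Inversion Principle (DIP)


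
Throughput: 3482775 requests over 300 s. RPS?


Formula: throughput = requests / seconds
throughput = 3482775 / 300
throughput = 11609.25 requests/second

11609.25 requests/second


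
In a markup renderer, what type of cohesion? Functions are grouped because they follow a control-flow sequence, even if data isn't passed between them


Reasoning: Grouped by order of execution within a routine, not by data flow
Type: Procedural cohesion

Procedural cohesion


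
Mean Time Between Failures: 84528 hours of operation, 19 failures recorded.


Formula: MTBF = Total operating time / Number of failures
MTBF = 84528 / 19
MTBF = 4448.84 hours

4448.84 hours


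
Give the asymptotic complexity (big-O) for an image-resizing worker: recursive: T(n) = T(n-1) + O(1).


Reasoning: linear recursion with constant work per frame
Complexity: O(n)

O(n)


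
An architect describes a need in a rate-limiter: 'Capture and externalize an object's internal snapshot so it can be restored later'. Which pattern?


This matches the Memento pattern

Memento


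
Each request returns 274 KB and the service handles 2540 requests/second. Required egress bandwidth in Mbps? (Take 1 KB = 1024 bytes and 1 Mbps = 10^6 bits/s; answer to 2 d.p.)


Formula: Mbps = payload_bytes * RPS * 8 / 1e6
Payload per request = 274 KB = 274 * 1024 = 280576 bytes
Total bytes/sec = 280576 * 2540 = 712663040
Total bits/sec = 712663040 * 8 = 5701304320
Mbps = 5701304320 / 1e6 = 5701.3

5701.3 Mbps


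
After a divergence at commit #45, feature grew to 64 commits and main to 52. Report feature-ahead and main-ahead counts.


Common ancestor: commit #45
feature commits after divergence: 64 - 45 = 19
main commits after divergence: 52 - 45 = 7
feature is 19 commits ahead of main
main is 7 commits ahead of feature

feature ahead: 19, main ahead: 7


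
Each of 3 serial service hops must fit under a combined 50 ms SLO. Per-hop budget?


Formula: per_stage = total_budget / stages
per_stage = 50 / 3
per_stage = 16.67 ms

16.67 ms


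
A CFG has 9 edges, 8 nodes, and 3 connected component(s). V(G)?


Formula: V(G) = E - N + 2P
V(G) = 9 - 8 + 2*3
V(G) = 1 + 6
V(G) = 7

7


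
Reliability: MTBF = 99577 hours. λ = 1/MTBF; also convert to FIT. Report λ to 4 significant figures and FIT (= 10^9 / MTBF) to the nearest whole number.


Formula: λ = 1 / MTBF; FIT = λ × 1e9 = 1e9 / MTBF
λ = 1 / 99577 ≈ 1.004e-05 failures/hour
FIT = 1e9 / 99577 ≈ 10042 failures per 1e9 hours (nearest whole number)

λ = 1.004e-05 /h, FIT = 10042


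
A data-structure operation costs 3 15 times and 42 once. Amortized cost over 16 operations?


Formula: Amortized cost = Total cost / Operations
Total cost = (15 * 3) + (1 * 42)
Total cost = 45 + 42 = 87
Amortized = 87 / 16 = 5.4375

5.4375


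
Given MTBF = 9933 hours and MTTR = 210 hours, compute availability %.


Availability = MTBF / (MTBF + MTTR)
Availability = 9933 / (9933 + 210)
Availability = 9933 / 10143
Availability = 97.9296%

97.9296%


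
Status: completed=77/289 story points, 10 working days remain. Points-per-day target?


Formula: Required rate = Remaining points / Days left
Remaining = 289 - 77 = 212 points
Required rate = 212 / 10 = 21.2 points/day

21.2 points/day


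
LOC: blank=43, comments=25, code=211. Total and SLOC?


Total LOC = blank + comment + code
Total LOC = 43 + 25 + 211 = 279
SLOC (source only) = code = 211

Total LOC: 279, SLOC: 211


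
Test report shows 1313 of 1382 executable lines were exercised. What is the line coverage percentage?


Coverage = covered / total * 100
Coverage = 1313 / 1382 * 100
Coverage = 95.01%

95.01%


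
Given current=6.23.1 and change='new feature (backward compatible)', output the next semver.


Current: 6.23.1
Change category: 'new feature (backward compatible)' → minor bump
SemVer rule: minor bump → increment MINOR, reset PATCH to 0 (MAJOR unchanged)
New: 6.24.0

6.24.0


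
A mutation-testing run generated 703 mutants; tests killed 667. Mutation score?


Mutation score = killed / total * 100
Mutation score = 667 / 703 * 100
Mutation score = 94.88%

94.88%


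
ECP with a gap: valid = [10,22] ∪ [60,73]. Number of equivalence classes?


Valid ranges: [10,22] and [60,73]
Class 1: x < 10 — invalid
Class 2: 10 ≤ x ≤ 22 — valid
Class 3: 22 < x < 60 — invalid (gap between ranges)
Class 4: 60 ≤ x ≤ 73 — valid
Class 5: x > 73 — invalid
Total equivalence classes: 5

5 equivalence classes


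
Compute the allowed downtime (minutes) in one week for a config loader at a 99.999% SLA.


Formula: allowed downtime = period * (100 - SLA) / 100
Period (week) = 10080 minutes
Unavailability fraction = (100 - 99.999) / 100
Allowed downtime = 10080 * (100 - 99.999) / 100
Allowed downtime = 0.1008 minutes

0.1008 minutes


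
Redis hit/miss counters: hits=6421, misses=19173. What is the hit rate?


Formula: hit rate = hits / (hits + misses) * 100
hit rate = 6421 / (6421 + 19173) * 100
hit rate = 6421 / 25594 * 100
hit rate = 25.09%

25.09%


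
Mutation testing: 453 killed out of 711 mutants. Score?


Mutation score = killed / total * 100
Mutation score = 453 / 711 * 100
Mutation score = 63.71%

63.71%


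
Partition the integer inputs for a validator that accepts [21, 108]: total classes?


Valid range: [21, 108]
Class 1: x < 21 — invalid
Class 2: 21 ≤ x ≤ 108 — valid
Class 3: x > 108 — invalid
Total equivalence classes: 3

3 equivalence classes


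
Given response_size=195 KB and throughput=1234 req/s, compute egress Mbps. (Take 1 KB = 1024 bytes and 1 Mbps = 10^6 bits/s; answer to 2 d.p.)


Formula: Mbps = payload_bytes * RPS * 8 / 1e6
Payload per request = 195 KB = 195 * 1024 = 199680 bytes
Total bytes/sec = 199680 * 1234 = 246405120
Total bits/sec = 246405120 * 8 = 1971240960
Mbps = 1971240960 / 1e6 = 1971.24

1971.24 Mbps


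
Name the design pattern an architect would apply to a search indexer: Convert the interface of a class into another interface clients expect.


This matches the Adapter pattern

Adapter


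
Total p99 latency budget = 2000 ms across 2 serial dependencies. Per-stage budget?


Formula: per_stage = total_budget / stages
per_stage = 2000 / 2
per_stage = 1000.0 ms

1000.0 ms


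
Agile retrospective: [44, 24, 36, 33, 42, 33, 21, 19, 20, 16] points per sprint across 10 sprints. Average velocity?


Formula: Avg velocity = Total points / Number of sprints
Points: [44, 24, 36, 33, 42, 33, 21, 19, 20, 16]
Sum = 44 + 24 + 36 + 33 + 42 + 33 + 21 + 19 + 20 + 16 = 288
Avg velocity = 288 / 10 = 28.8 points/sprint

28.8 points/sprint


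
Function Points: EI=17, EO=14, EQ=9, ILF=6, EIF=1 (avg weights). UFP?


UFP = EI*4 + EO*5 + EQ*4 + ILF*10 + EIF*7
UFP = 17*4 + 14*5 + 9*4 + 6*10 + 1*7
UFP = 68 + 70 + 36 + 60 + 7
UFP = 241

241


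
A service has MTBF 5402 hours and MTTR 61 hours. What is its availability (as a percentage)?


Availability = MTBF / (MTBF + MTTR)
Availability = 5402 / (5402 + 61)
Availability = 5402 / 5463
Availability = 98.8834%

98.8834%


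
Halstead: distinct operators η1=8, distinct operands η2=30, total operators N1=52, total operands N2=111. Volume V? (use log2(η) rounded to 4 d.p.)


Formula: V = N * log2(η), where N = N1 + N2 and η = η1 + η2
η = 8 + 30 = 38
N = 52 + 111 = 163
log2(38) ≈ 5.2479
V = 163 * 5.2479 = 855.41

855.41


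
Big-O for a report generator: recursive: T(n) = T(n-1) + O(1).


Reasoning: linear recursion with constant work per frame
Complexity: O(n)

O(n)


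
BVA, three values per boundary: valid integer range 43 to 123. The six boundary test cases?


Range: [43, 123]
Boundaries: just below min, min, min+1, max-1, max, just above max
Values: [42, 43, 44, 122, 123, 124]

[42, 43, 44, 122, 123, 124]


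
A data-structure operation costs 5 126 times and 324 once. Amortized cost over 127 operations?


Formula: Amortized cost = Total cost / Operations
Total cost = (126 * 5) + (1 * 324)
Total cost = 630 + 324 = 954
Amortized = 954 / 127 = 7.5118

7.5118


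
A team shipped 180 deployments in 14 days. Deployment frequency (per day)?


Formula: deployments per day = releases / days
= 180 / 14
= 12.857 deploys/day
(equivalently, 90.0 deploys/week)

12.857 deploys/day


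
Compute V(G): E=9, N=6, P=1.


Formula: V(G) = E - N + 2P
V(G) = 9 - 6 + 2*1
V(G) = 3 + 2
V(G) = 5

5


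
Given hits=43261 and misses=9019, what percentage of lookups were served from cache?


Formula: hit rate = hits / (hits + misses) * 100
hit rate = 43261 / (43261 + 9019) * 100
hit rate = 43261 / 52280 * 100
hit rate = 82.75%

82.75%


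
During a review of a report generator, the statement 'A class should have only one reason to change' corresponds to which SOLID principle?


This describes the Single Responsibility Principle (SRP)

Single Responsibility Principle (SRP)


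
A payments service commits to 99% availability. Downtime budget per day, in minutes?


Formula: allowed downtime = period * (100 - SLA) / 100
Period (day) = 1440 minutes
Unavailability fraction = (100 - 99.0) / 100
Allowed downtime = 1440 * (100 - 99.0) / 100
Allowed downtime = 14.4 minutes

14.4 minutes


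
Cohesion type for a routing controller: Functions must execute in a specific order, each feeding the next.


Reasoning: Output of one is input to next
Type: Sequential cohesion

Sequential cohesion


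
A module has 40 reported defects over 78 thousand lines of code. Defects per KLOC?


Defect density = defects / KLOC
Defect density = 40 / 78
Defect density = 0.513 defects/KLOC

0.513 defects/KLOC


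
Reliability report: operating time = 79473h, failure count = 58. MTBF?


Formula: MTBF = Total operating time / Number of failures
MTBF = 79473 / 58
MTBF = 1370.22 hours

1370.22 hours


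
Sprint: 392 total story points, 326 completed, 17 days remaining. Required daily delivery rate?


Formula: Required rate = Remaining points / Days left
Remaining = 392 - 326 = 66 points
Required rate = 66 / 17 = 3.88 points/day

3.88 points/day


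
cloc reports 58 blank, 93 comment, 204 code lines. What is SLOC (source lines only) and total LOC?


Total LOC = blank + comment + code
Total LOC = 58 + 93 + 204 = 355
SLOC (source only) = code = 204

Total LOC: 355, SLOC: 204


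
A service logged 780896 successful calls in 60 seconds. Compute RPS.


Formula: throughput = requests / seconds
throughput = 780896 / 60
throughput = 13014.93 requests/second

13014.93 requests/second


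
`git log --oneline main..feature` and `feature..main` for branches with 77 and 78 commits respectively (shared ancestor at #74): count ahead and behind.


Common ancestor: commit #74
feature commits after divergence: 77 - 74 = 3
main commits after divergence: 78 - 74 = 4
feature is 3 commits ahead of main
main is 4 commits ahead of feature

feature ahead: 3, main ahead: 4


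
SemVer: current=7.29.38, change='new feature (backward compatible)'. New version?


Current: 7.29.38
Change category: 'new feature (backward compatible)' → minor bump
SemVer rule: minor bump → increment MINOR, reset PATCH to 0 (MAJOR unchanged)
New: 7.30.0

7.30.0


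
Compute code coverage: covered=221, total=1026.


Coverage = covered / total * 100
Coverage = 221 / 1026 * 100
Coverage = 21.54%

21.54%


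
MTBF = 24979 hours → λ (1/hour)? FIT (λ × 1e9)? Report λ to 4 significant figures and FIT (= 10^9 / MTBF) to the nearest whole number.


Formula: λ = 1 / MTBF; FIT = λ × 1e9 = 1e9 / MTBF
λ = 1 / 24979 ≈ 4.003e-05 failures/hour
FIT = 1e9 / 24979 ≈ 40034 failures per 1e9 hours (nearest whole number)

λ = 4.003e-05 /h, FIT = 40034


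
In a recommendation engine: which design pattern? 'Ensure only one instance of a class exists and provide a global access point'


This matches the Singleton pattern

Singleton


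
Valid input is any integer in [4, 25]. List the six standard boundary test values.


Range: [4, 25]
Boundaries: just below min, min, min+1, max-1, max, just above max
Values: [3, 4, 5, 24, 25, 26]

[3, 4, 5, 24, 25, 26]


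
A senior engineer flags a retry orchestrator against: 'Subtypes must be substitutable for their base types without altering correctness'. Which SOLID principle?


This describes the Liskov Substitution Principle (LSP)

Liskov Substitution Principle (LSP)


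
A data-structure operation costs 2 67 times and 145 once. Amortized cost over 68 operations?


Formula: Amortized cost = Total cost / Operations
Total cost = (67 * 2) + (1 * 145)
Total cost = 134 + 145 = 279
Amortized = 279 / 68 = 4.1029

4.1029


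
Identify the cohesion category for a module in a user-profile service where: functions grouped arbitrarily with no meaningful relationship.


Reasoning: Worst: random grouping
Type: Coincidental cohesion

Coincidental cohesion


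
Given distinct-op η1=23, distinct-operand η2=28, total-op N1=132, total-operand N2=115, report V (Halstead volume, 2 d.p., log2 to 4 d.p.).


Formula: V = N * log2(η), where N = N1 + N2 and η = η1 + η2
η = 23 + 28 = 51
N = 132 + 115 = 247
log2(51) ≈ 5.6724
V = 247 * 5.6724 = 1401.08

1401.08


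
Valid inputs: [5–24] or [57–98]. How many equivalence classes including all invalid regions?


Valid ranges: [5,24] and [57,98]
Class 1: x < 5 — invalid
Class 2: 5 ≤ x ≤ 24 — valid
Class 3: 24 < x < 57 — invalid (gap between ranges)
Class 4: 57 ≤ x ≤ 98 — valid
Class 5: x > 98 — invalid
Total equivalence classes: 5

5 equivalence classes


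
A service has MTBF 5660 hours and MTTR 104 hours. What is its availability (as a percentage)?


Availability = MTBF / (MTBF + MTTR)
Availability = 5660 / (5660 + 104)
Availability = 5660 / 5764
Availability = 98.1957%

98.1957%


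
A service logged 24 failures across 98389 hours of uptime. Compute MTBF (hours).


Formula: MTBF = Total operating time / Number of failures
MTBF = 98389 / 24
MTBF = 4099.54 hours

4099.54 hours


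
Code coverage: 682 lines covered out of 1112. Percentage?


Coverage = covered / total * 100
Coverage = 682 / 1112 * 100
Coverage = 61.33%

61.33%


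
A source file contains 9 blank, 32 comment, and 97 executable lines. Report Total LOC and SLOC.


Total LOC = blank + comment + code
Total LOC = 9 + 32 + 97 = 138
SLOC (source only) = code = 97

Total LOC: 138, SLOC: 97


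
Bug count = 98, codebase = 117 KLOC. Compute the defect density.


Defect density = defects / KLOC
Defect density = 98 / 117
Defect density = 0.838 defects/KLOC

0.838 defects/KLOC


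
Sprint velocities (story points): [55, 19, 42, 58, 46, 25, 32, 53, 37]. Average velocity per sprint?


Formula: Avg velocity = Total points / Number of sprints
Points: [55, 19, 42, 58, 46, 25, 32, 53, 37]
Sum = 55 + 19 + 42 + 58 + 46 + 25 + 32 + 53 + 37 = 367
Avg velocity = 367 / 9 = 40.78 points/sprint

40.78 points/sprint


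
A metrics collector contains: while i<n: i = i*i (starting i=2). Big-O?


Reasoning: squaring drives double-exponential growth; iterations ~ log log n
Complexity: O(log log n)

O(log log n)


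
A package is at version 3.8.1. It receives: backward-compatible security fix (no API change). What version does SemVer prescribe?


Current: 3.8.1
Change category: 'backward-compatible security fix (no API change)' → patch bump
SemVer rule: patch bump → increment PATCH (MAJOR and MINOR unchanged)
New: 3.8.2

3.8.2


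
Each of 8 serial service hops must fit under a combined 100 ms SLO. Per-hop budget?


Formula: per_stage = total_budget / stages
per_stage = 100 / 8
per_stage = 12.5 ms

12.5 ms


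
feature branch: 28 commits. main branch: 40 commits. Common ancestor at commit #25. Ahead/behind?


Common ancestor: commit #25
feature commits after divergence: 28 - 25 = 3
main commits after divergence: 40 - 25 = 15
feature is 3 commits ahead of main
main is 15 commits ahead of feature

feature ahead: 3, main ahead: 15


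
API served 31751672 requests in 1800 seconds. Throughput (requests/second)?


Formula: throughput = requests / seconds
throughput = 31751672 / 1800
throughput = 17639.82 requests/second

17639.82 requests/second


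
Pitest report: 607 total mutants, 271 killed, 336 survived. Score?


Mutation score = killed / total * 100
Mutation score = 271 / 607 * 100
Mutation score = 44.65%

44.65%


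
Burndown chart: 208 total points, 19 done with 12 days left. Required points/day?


Formula: Required rate = Remaining points / Days left
Remaining = 208 - 19 = 189 points
Required rate = 189 / 12 = 15.75 points/day

15.75 points/day


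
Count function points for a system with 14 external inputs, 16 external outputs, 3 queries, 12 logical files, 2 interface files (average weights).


UFP = EI*4 + EO*5 + EQ*4 + ILF*10 + EIF*7
UFP = 14*4 + 16*5 + 3*4 + 12*10 + 2*7
UFP = 56 + 80 + 12 + 120 + 14
UFP = 282

282


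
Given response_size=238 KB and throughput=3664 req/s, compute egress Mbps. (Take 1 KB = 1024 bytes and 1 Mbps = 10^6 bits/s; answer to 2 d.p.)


Formula: Mbps = payload_bytes * RPS * 8 / 1e6
Payload per request = 238 KB = 238 * 1024 = 243712 bytes
Total bytes/sec = 243712 * 3664 = 892960768
Total bits/sec = 892960768 * 8 = 7143686144
Mbps = 7143686144 / 1e6 = 7143.69

7143.69 Mbps


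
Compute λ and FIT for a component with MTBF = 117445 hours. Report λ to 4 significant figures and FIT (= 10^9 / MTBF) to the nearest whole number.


Formula: λ = 1 / MTBF; FIT = λ × 1e9 = 1e9 / MTBF
λ = 1 / 117445 ≈ 8.515e-06 failures/hour
FIT = 1e9 / 117445 ≈ 8515 failures per 1e9 hours (nearest whole number)

λ = 8.515e-06 /h, FIT = 8515


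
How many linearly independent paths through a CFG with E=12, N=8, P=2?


Formula: V(G) = E - N + 2P
V(G) = 12 - 8 + 2*2
V(G) = 4 + 4
V(G) = 8

8


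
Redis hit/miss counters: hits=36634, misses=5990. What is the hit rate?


Formula: hit rate = hits / (hits + misses) * 100
hit rate = 36634 / (36634 + 5990) * 100
hit rate = 36634 / 42624 * 100
hit rate = 85.95%

85.95%


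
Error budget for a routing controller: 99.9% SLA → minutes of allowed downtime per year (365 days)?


Formula: allowed downtime = period * (100 - SLA) / 100
Period (year (365 days)) = 525600 minutes
Unavailability fraction = (100 - 99.9) / 100
Allowed downtime = 525600 * (100 - 99.9) / 100
Allowed downtime = 525.6 minutes

525.6 minutes


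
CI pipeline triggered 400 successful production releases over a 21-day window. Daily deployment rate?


Formula: deployments per day = releases / days
= 400 / 21
= 19.048 deploys/day
(equivalently, 133.33 deploys/week)

19.048 deploys/day


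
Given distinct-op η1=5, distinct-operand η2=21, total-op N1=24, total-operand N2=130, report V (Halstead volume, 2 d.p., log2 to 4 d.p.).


Formula: V = N * log2(η), where N = N1 + N2 and η = η1 + η2
η = 5 + 21 = 26
N = 24 + 130 = 154
log2(26) ≈ 4.7004
V = 154 * 4.7004 = 723.86

723.86


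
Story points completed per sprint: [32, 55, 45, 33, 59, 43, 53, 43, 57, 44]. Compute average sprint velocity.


Formula: Avg velocity = Total points / Number of sprints
Points: [32, 55, 45, 33, 59, 43, 53, 43, 57, 44]
Sum = 32 + 55 + 45 + 33 + 59 + 43 + 53 + 43 + 57 + 44 = 464
Avg velocity = 464 / 10 = 46.4 points/sprint

46.4 points/sprint


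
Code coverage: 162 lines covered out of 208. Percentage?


Coverage = covered / total * 100
Coverage = 162 / 208 * 100
Coverage = 77.88%

77.88%


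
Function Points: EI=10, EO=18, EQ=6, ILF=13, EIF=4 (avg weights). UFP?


UFP = EI*4 + EO*5 + EQ*4 + ILF*10 + EIF*7
UFP = 10*4 + 18*5 + 6*4 + 13*10 + 4*7
UFP = 40 + 90 + 24 + 130 + 28
UFP = 312

312


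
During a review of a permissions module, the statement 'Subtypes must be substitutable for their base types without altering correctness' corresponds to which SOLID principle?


This describes the Liskov Substitution Principle (LSP)

Liskov Substitution Principle (LSP)


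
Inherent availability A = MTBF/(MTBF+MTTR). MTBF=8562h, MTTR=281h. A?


Availability = MTBF / (MTBF + MTTR)
Availability = 8562 / (8562 + 281)
Availability = 8562 / 8843
Availability = 96.8223%

96.8223%


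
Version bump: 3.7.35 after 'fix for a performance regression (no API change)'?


Current: 3.7.35
Change category: 'fix for a performance regression (no API change)' → patch bump
SemVer rule: patch bump → increment PATCH (MAJOR and MINOR unchanged)
New: 3.7.36

3.7.36


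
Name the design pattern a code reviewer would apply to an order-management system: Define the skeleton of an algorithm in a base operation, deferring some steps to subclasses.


This matches the Template Method pattern

Template Method


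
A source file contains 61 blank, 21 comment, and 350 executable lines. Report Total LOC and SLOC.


Total LOC = blank + comment + code
Total LOC = 61 + 21 + 350 = 432
SLOC (source only) = code = 350

Total LOC: 432, SLOC: 350


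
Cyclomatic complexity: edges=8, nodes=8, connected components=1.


Formula: V(G) = E - N + 2P
V(G) = 8 - 8 + 2*1
V(G) = 0 + 2
V(G) = 2

2


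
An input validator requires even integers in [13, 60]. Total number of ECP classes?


Constraint: even integers in [13, 60]
Class 1: x < 13 — out-of-range invalid
Class 2: x in [13,60] but odd — wrong type invalid
Class 3: x in [13,60] and even — valid
Class 4: x > 60 — out-of-range invalid
Total equivalence classes: 4

4 equivalence classes


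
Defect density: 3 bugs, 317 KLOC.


Defect density = defects / KLOC
Defect density = 3 / 317
Defect density = 0.009 defects/KLOC

0.009 defects/KLOC


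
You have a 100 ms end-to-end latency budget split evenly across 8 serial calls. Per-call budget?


Formula: per_stage = total_budget / stages
per_stage = 100 / 8
per_stage = 12.5 ms

12.5 ms


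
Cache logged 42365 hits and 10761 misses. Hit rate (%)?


Formula: hit rate = hits / (hits + misses) * 100
hit rate = 42365 / (42365 + 10761) * 100
hit rate = 42365 / 53126 * 100
hit rate = 79.74%

79.74%


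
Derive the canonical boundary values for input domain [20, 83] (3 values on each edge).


Range: [20, 83]
Boundaries: just below min, min, min+1, max-1, max, just above max
Values: [19, 20, 21, 82, 83, 84]

[19, 20, 21, 82, 83, 84]


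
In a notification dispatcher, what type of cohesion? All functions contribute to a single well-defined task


Reasoning: Best: single purpose
Type: Functional cohesion

Functional cohesion


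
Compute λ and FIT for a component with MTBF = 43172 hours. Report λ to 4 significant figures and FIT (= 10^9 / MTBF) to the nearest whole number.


Formula: λ = 1 / MTBF; FIT = λ × 1e9 = 1e9 / MTBF
λ = 1 / 43172 ≈ 2.316e-05 failures/hour
FIT = 1e9 / 43172 ≈ 23163 failures per 1e9 hours (nearest whole number)

λ = 2.316e-05 /h, FIT = 23163


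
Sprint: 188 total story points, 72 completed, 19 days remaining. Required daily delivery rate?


Formula: Required rate = Remaining points / Days left
Remaining = 188 - 72 = 116 points
Required rate = 116 / 19 = 6.11 points/day

6.11 points/day


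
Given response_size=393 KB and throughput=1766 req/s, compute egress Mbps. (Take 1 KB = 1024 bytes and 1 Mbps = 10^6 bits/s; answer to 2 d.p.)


Formula: Mbps = payload_bytes * RPS * 8 / 1e6
Payload per request = 393 KB = 393 * 1024 = 402432 bytes
Total bytes/sec = 402432 * 1766 = 710694912
Total bits/sec = 710694912 * 8 = 5685559296
Mbps = 5685559296 / 1e6 = 5685.56

5685.56 Mbps


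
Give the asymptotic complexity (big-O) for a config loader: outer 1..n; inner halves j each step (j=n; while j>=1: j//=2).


Reasoning: n times log n
Complexity: O(n log n)

O(n log n)


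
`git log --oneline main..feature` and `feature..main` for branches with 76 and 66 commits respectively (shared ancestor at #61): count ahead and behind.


Common ancestor: commit #61
feature commits after divergence: 76 - 61 = 15
main commits after divergence: 66 - 61 = 5
feature is 15 commits ahead of main
main is 5 commits ahead of feature

feature ahead: 15, main ahead: 5


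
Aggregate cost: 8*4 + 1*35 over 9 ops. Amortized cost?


Formula: Amortized cost = Total cost / Operations
Total cost = (8 * 4) + (1 * 35)
Total cost = 32 + 35 = 67
Amortized = 67 / 9 = 7.4444

7.4444
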